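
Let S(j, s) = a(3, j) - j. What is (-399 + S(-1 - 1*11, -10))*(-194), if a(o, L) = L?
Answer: 77406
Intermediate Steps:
S(j, s) = 0 (S(j, s) = j - j = 0)
(-399 + S(-1 - 1*11, -10))*(-194) = (-399 + 0)*(-194) = -399*(-194) = 77406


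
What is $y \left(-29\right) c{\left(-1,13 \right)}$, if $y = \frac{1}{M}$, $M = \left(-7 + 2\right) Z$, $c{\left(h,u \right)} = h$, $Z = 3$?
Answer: $- \frac{29}{15} \approx -1.9333$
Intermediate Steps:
$M = -15$ ($M = \left(-7 + 2\right) 3 = \left(-5\right) 3 = -15$)
$y = - \frac{1}{15}$ ($y = \frac{1}{-15} = - \frac{1}{15} \approx -0.066667$)
$y \left(-29\right) c{\left(-1,13 \right)} = \left(- \frac{1}{15}\right) \left(-29\right) \left(-1\right) = \frac{29}{15} \left(-1\right) = - \frac{29}{15}$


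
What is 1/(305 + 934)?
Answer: 1/1239 ≈ 0.00080710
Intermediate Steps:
1/(305 + 934) = 1/1239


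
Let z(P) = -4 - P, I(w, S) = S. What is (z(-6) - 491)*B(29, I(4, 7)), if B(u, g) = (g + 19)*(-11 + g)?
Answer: 50856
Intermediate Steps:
B(u, g) = (-11 + g)*(19 + g) (B(u, g) = (19 + g)*(-11 + g) = (-11 + g)*(19 + g))
(z(-6) - 491)*B(29, I(4, 7)) = ((-4 - 1*(-6)) - 491)*(-209 + 7² + 8*7) = ((-4 + 6) - 491)*(-209 + 49 + 56) = (2 - 491)*(-104) = -489*(-104) = 50856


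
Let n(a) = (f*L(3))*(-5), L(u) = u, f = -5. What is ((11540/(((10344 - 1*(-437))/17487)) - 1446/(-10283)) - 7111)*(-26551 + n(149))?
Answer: -34069106292315788/110861023 ≈ -3.0731e+8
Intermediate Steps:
n(a) = 75 (n(a) = -5*3*(-5) = -15*(-5) = 75)
((11540/(((10344 - 1*(-437))/17487)) - 1446/(-10283)) - 7111)*(-26551 + n(149)) = ((11540/(((10344 - 1*(-437))/17487)) - 1446/(-10283)) - 7111)*(-26551 + 75) = ((11540/(((10344 + 437)*(1/17487))) - 1446*(-1/10283)) - 7111)*(-26476) = ((11540/((10781*(1/17487))) + 1446/10283) - 7111)*(-26476) = ((11540/(10781/17487) + 1446/10283) - 7111)*(-26476) = ((11540*(17487/10781) + 1446/10283) - 7111)*(-26476) = ((201799980/10781 + 1446/10283) - 7111)*(-26476) = (2075124783666/110861023 - 7111)*(-26476) = (1286792049113/110861023)*(-26476) = -34069106292315788/110861023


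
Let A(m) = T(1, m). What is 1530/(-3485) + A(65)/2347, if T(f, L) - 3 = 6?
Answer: -41877/96227 ≈ -0.43519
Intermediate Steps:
T(f, L) = 9 (T(f, L) = 3 + 6 = 9)
A(m) = 9
1530/(-3485) + A(65)/2347 = 1530/(-3485) + 9/2347 = 1530*(-1/3485) + 9*(1/2347) = -18/41 + 9/2347 = -41877/96227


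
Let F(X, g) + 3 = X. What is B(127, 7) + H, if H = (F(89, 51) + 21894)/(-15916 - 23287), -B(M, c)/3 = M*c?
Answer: -104576381/39203 ≈ -2667.6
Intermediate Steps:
F(X, g) = -3 + X
B(M, c) = -3*M*c
H = -21980/39203 (H = ((-3 + 89) + 21894)/(-15916 - 23287) = (86 + 21894)/(-39203) = 21980*(-1/39203) = -21980/39203 ≈ -0.56067)
B(127, 7) + H = -3*127*7 - 21980/39203 = -2667 - 21980/39203 = -104576381/39203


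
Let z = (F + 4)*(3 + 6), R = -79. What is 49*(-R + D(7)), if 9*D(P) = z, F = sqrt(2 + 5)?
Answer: 4067 + 49*sqrt(7) ≈ 4196.6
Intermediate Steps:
F = sqrt(7) ≈ 2.6458
z = 36 + 9*sqrt(7) (z = (sqrt(7) + 4)*(3 + 6) = (4 + sqrt(7))*9 = 36 + 9*sqrt(7) ≈ 59.812)
D(P) = 4 + sqrt(7) (D(P) = (36 + 9*sqrt(7))/9 = 4 + sqrt(7))
49*(-R + D(7)) = 49*(-1*(-79) + (4 + sqrt(7))) = 49*(79 + (4 + sqrt(7))) = 49*(83 + sqrt(7)) = 4067 + 49*sqrt(7)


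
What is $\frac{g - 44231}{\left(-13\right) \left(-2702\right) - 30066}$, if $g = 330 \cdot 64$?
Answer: $- \frac{2101}{460} \approx -4.5674$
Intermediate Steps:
$g = 21120$
$\frac{g - 44231}{\left(-13\right) \left(-2702\right) - 30066} = \frac{21120 - 44231}{\left(-13\right) \left(-2702\right) - 30066} = - \frac{23111}{35126 - 30066} = - \frac{23111}{5060} = \left(-23111\right) \frac{1}{5060} = - \frac{2101}{460}$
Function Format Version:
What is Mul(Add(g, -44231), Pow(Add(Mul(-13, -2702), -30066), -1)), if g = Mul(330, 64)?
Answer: Rational(-2101, 460) ≈ -4.5674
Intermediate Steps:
g = 21120
Mul(Add(g, -44231), Pow(Add(Mul(-13, -2702), -30066), -1)) = Mul(Add(21120, -44231), Pow(Add(Mul(-13, -2702), -30066), -1)) = Mul(-23111, Pow(Add(35126, -30066), -1)) = Mul(-23111, Pow(5060, -1)) = Mul(-23111, Rational(1, 5060)) = Rational(-2101, 460)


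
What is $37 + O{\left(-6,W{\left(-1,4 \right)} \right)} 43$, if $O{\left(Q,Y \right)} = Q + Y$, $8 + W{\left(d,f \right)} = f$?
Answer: $-393$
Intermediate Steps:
$W{\left(d,f \right)} = -8 + f$
$37 + O{\left(-6,W{\left(-1,4 \right)} \right)} 43 = 37 + \left(-6 + \left(-8 + 4\right)\right) 43 = 37 + \left(-6 - 4\right) 43 = 37 - 430 = -393$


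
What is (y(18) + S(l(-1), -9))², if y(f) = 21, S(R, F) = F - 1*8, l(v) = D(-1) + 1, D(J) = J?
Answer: 16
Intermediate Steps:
l(v) = 0 (l(v) = -1 + 1 = 0)
S(R, F) = -8 + F (S(R, F) = F - 8 = -8 + F)
(y(18) + S(l(-1), -9))² = (21 + (-8 - 9))² = (21 - 17)² = 4² = 16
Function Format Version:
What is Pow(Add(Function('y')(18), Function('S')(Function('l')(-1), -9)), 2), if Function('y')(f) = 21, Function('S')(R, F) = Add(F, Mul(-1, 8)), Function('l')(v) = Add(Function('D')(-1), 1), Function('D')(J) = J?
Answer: 16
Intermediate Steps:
Function('l')(v) = 0 (Function('l')(v) = Add(-1, 1) = 0)
Function('S')(R, F) = Add(-8, F) (Function('S')(R, F) = Add(F, -8) = Add(-8, F))
Pow(Add(Function('y')(18), Function('S')(Function('l')(-1), -9)), 2) = Pow(Add(21, Add(-8, -9)), 2) = Pow(Add(21, -17), 2) = Pow(4, 2) = 16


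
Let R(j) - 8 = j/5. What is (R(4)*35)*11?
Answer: 3388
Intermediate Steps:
R(j) = 8 + j/5
(R(4)*35)*11 = ((8 + (⅕)*4)*35)*11 = ((8 + ⅘)*35)*11 = ((44/5)*35)*11 = 308*11 = 3388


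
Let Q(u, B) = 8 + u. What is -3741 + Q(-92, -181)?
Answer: -3825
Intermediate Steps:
-3741 + Q(-92, -181) = -3741 + (8 - 92) = -3741 - 84 = -3825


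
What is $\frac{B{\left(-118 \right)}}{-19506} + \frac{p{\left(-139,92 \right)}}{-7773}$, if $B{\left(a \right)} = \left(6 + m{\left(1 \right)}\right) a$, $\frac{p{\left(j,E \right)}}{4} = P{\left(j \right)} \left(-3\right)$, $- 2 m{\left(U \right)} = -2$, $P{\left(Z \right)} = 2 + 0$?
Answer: $\frac{1148107}{25270023} \approx 0.045434$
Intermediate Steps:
$P{\left(Z \right)} = 2$
$m{\left(U \right)} = 1$ ($m{\left(U \right)} = \left(- \frac{1}{2}\right) \left(-2\right) = 1$)
$p{\left(j,E \right)} = -24$ ($p{\left(j,E \right)} = 4 \cdot 2 \left(-3\right) = 4 \left(-6\right) = -24$)
$B{\left(a \right)} = 7 a$ ($B{\left(a \right)} = \left(6 + 1\right) a = 7 a$)
$\frac{B{\left(-118 \right)}}{-19506} + \frac{p{\left(-139,92 \right)}}{-7773} = \frac{7 \left(-118\right)}{-19506} - \frac{24}{-7773} = \left(-826\right) \left(- \frac{1}{19506}\right) - - \frac{8}{2591} = \frac{413}{9753} + \frac{8}{2591} = \frac{1148107}{25270023}$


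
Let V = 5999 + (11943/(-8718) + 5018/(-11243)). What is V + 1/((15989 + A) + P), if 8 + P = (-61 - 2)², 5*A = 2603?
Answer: 20055142698871093/3344093387774 ≈ 5997.2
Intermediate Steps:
A = 2603/5 (A = (⅕)*2603 = 2603/5 ≈ 520.60)
P = 3961 (P = -8 + (-61 - 2)² = -8 + (-63)² = -8 + 3969 = 3961)
V = 195940935151/32672158 (V = 5999 + (11943*(-1/8718) + 5018*(-1/11243)) = 5999 + (-3981/2906 - 5018/11243) = 5999 - 59340691/32672158 = 195940935151/32672158 ≈ 5997.2)
V + 1/((15989 + A) + P) = 195940935151/32672158 + 1/((15989 + 2603/5) + 3961) = 195940935151/32672158 + 1/(82548/5 + 3961) = 195940935151/32672158 + 1/(102353/5) = 195940935151/32672158 + 5/102353 = 20055142698871093/3344093387774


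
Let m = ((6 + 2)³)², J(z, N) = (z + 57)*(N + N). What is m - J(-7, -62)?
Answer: 268344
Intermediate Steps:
J(z, N) = 2*N*(57 + z) (J(z, N) = (57 + z)*(2*N) = 2*N*(57 + z))
m = 262144 (m = (8³)² = 512² = 262144)
m - J(-7, -62) = 262144 - 2*(-62)*(57 - 7) = 262144 - 2*(-62)*50 = 262144 - 1*(-6200) = 262144 + 6200 = 268344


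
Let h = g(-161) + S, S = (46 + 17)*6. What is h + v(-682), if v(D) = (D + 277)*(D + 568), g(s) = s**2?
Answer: 72469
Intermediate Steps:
S = 378 (S = 63*6 = 378)
v(D) = (277 + D)*(568 + D)
h = 26299 (h = (-161)**2 + 378 = 25921 + 378 = 26299)
h + v(-682) = 26299 + (157336 + (-682)**2 + 845*(-682)) = 26299 + (157336 + 465124 - 576290) = 26299 + 46170 = 72469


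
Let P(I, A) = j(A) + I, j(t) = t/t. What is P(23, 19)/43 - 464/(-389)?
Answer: 29288/16727 ≈ 1.7509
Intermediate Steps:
j(t) = 1
P(I, A) = 1 + I
P(23, 19)/43 - 464/(-389) = (1 + 23)/43 - 464/(-389) = 24*(1/43) - 464*(-1/389) = 24/43 + 464/389 = 29288/16727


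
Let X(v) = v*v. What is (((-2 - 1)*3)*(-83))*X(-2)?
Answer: 2988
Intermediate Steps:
X(v) = v²
(((-2 - 1)*3)*(-83))*X(-2) = (((-2 - 1)*3)*(-83))*(-2)² = (-3*3*(-83))*4 = -9*(-83)*4 = 747*4 = 2988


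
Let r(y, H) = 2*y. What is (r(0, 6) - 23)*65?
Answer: -1495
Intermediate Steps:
(r(0, 6) - 23)*65 = (2*0 - 23)*65 = (0 - 23)*65 = -23*65 = -1495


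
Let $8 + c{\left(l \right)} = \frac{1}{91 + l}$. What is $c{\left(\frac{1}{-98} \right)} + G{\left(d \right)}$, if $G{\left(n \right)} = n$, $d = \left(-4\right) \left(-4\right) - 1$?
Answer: $\frac{62517}{8917} \approx 7.011$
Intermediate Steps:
$d = 15$ ($d = 16 - 1 = 15$)
$c{\left(l \right)} = -8 + \frac{1}{91 + l}$
$c{\left(\frac{1}{-98} \right)} + G{\left(d \right)} = \frac{-727 - \frac{8}{-98}}{91 + \frac{1}{-98}} + 15 = \frac{-727 - - \frac{4}{49}}{91 - \frac{1}{98}} + 15 = \frac{-727 + \frac{4}{49}}{\frac{8917}{98}} + 15 = \frac{98}{8917} \left(- \frac{35619}{49}\right) + 15 = - \frac{71238}{8917} + 15 = \frac{62517}{8917}$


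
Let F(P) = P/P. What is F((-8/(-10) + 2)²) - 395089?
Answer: -395088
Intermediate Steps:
F(P) = 1
F((-8/(-10) + 2)²) - 395089 = 1 - 395089 = -395088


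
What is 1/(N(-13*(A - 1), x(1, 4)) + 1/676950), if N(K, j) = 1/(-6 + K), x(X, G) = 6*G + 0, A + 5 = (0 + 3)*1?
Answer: 7446450/225661 ≈ 32.998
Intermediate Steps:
A = -2 (A = -5 + (0 + 3)*1 = -5 + 3*1 = -5 + 3 = -2)
x(X, G) = 6*G
1/(N(-13*(A - 1), x(1, 4)) + 1/676950) = 1/(1/(-6 - 13*(-2 - 1)) + 1/676950) = 1/(1/(-6 - 13*(-3)) + 1/676950) = 1/(1/(-6 + 39) + 1/676950) = 1/(1/33 + 1/676950) = 1/(225661/7446450) = 7446450/225661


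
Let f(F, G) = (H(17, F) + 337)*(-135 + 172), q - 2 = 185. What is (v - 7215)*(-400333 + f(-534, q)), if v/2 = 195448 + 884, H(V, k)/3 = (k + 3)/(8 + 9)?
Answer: -2564249195421/17 ≈ -1.5084e+11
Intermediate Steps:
q = 187 (q = 2 + 185 = 187)
H(V, k) = 9/17 + 3*k/17 (H(V, k) = 3*((k + 3)/(8 + 9)) = 3*((3 + k)/17) = 3*((3 + k)*(1/17)) = 3*(3/17 + k/17) = 9/17 + 3*k/17)
f(F, G) = 212306/17 + 111*F/17 (f(F, G) = ((9/17 + 3*F/17) + 337)*(-135 + 172) = (5738/17 + 3*F/17)*37 = 212306/17 + 111*F/17)
v = 392664 (v = 2*(195448 + 884) = 2*196332 = 392664)
(v - 7215)*(-400333 + f(-534, q)) = (392664 - 7215)*(-400333 + (212306/17 + (111/17)*(-534))) = 385449*(-400333 + (212306/17 - 59274/17)) = 385449*(-400333 + 153032/17) = 385449*(-6652629/17) = -2564249195421/17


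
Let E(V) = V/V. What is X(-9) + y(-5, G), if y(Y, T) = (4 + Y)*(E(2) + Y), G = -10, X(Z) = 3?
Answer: 7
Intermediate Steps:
E(V) = 1
y(Y, T) = (1 + Y)*(4 + Y) (y(Y, T) = (4 + Y)*(1 + Y) = (1 + Y)*(4 + Y))
X(-9) + y(-5, G) = 3 + (4 + (-5)² + 5*(-5)) = 3 + (4 + 25 - 25) = 3 + 4 = 7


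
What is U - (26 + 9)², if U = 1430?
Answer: 205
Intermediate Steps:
U - (26 + 9)² = 1430 - (26 + 9)² = 1430 - 1*35² = 1430 - 1*1225 = 1430 - 1225 = 205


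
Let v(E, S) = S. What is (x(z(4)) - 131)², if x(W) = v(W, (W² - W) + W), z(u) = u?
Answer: 13225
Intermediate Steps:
x(W) = W² (x(W) = (W² - W) + W = W²)
(x(z(4)) - 131)² = (4² - 131)² = (16 - 131)² = (-115)² = 13225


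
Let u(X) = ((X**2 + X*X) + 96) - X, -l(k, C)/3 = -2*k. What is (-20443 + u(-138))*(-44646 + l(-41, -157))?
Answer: -802624068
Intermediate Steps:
l(k, C) = 6*k (l(k, C) = -(-6)*k = 6*k)
u(X) = 96 - X + 2*X**2 (u(X) = ((X**2 + X**2) + 96) - X = (2*X**2 + 96) - X = (96 + 2*X**2) - X = 96 - X + 2*X**2)
(-20443 + u(-138))*(-44646 + l(-41, -157)) = (-20443 + (96 - 1*(-138) + 2*(-138)**2))*(-44646 + 6*(-41)) = (-20443 + (96 + 138 + 2*19044))*(-44646 - 246) = (-20443 + (96 + 138 + 38088))*(-44892) = (-20443 + 38322)*(-44892) = 17879*(-44892) = -802624068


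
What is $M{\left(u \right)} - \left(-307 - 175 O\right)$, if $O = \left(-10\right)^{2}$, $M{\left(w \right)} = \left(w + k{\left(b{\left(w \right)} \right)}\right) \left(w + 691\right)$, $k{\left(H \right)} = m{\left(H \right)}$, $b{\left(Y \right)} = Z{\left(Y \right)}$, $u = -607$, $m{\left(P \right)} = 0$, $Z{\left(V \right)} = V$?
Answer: $-33181$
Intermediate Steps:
$b{\left(Y \right)} = Y$
$k{\left(H \right)} = 0$
$M{\left(w \right)} = w \left(691 + w\right)$ ($M{\left(w \right)} = \left(w + 0\right) \left(w + 691\right) = w \left(691 + w\right)$)
$O = 100$
$M{\left(u \right)} - \left(-307 - 175 O\right) = - 607 \left(691 - 607\right) - \left(-307 - 17500\right) = \left(-607\right) 84 - \left(-307 - 17500\right) = -50988 - -17807 = -50988 + 17807 = -33181$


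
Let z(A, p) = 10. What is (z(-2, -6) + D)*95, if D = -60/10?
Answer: 380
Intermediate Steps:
D = -6 (D = -60*⅒ = -6)
(z(-2, -6) + D)*95 = (10 - 6)*95 = 4*95 = 380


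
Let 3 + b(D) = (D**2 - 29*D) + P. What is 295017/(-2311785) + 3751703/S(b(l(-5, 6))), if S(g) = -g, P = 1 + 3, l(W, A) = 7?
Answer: 963676175806/39300345 ≈ 24521.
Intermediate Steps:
P = 4
b(D) = 1 + D**2 - 29*D (b(D) = -3 + ((D**2 - 29*D) + 4) = -3 + (4 + D**2 - 29*D) = 1 + D**2 - 29*D)
295017/(-2311785) + 3751703/S(b(l(-5, 6))) = 295017/(-2311785) + 3751703/((-(1 + 7**2 - 29*7))) = 295017*(-1/2311785) + 3751703/((-(1 + 49 - 203))) = -98339/770595 + 3751703/((-1*(-153))) = -98339/770595 + 3751703/153 = 963676175806/39300345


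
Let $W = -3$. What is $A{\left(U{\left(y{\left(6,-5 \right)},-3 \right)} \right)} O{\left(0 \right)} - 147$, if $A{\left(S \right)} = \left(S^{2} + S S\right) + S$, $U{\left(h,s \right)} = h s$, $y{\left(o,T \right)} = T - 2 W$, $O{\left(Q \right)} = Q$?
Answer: $-147$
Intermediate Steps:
$y{\left(o,T \right)} = 6 + T$ ($y{\left(o,T \right)} = T - -6 = T + 6 = 6 + T$)
$A{\left(S \right)} = S + 2 S^{2}$ ($A{\left(S \right)} = \left(S^{2} + S^{2}\right) + S = 2 S^{2} + S = S + 2 S^{2}$)
$A{\left(U{\left(y{\left(6,-5 \right)},-3 \right)} \right)} O{\left(0 \right)} - 147 = \left(6 - 5\right) \left(-3\right) \left(1 + 2 \left(6 - 5\right) \left(-3\right)\right) 0 - 147 = 1 \left(-3\right) \left(1 + 2 \cdot 1 \left(-3\right)\right) 0 - 147 = - 3 \left(1 + 2 \left(-3\right)\right) 0 - 147 = - 3 \left(1 - 6\right) 0 - 147 = \left(-3\right) \left(-5\right) 0 - 147 = 15 \cdot 0 - 147 = 0 - 147 = -147$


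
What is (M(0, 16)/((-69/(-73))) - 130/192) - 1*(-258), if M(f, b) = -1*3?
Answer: 561161/2208 ≈ 254.15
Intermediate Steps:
M(f, b) = -3
(M(0, 16)/((-69/(-73))) - 130/192) - 1*(-258) = (-3/((-69/(-73))) - 130/192) - 1*(-258) = (-3/((-69*(-1/73))) - 130*1/192) + 258 = (-3/69/73 - 65/96) + 258 = (-3*73/69 - 65/96) + 258 = (-73/23 - 65/96) + 258 = -8503/2208 + 258 = 561161/2208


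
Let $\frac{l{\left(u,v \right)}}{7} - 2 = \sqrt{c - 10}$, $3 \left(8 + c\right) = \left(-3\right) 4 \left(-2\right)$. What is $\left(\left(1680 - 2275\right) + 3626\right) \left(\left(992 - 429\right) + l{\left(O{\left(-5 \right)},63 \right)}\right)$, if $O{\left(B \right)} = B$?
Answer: $1748887 + 21217 i \sqrt{10} \approx 1.7489 \cdot 10^{6} + 67094.0 i$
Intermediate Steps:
$c = 0$ ($c = -8 + \frac{\left(-3\right) 4 \left(-2\right)}{3} = -8 + \frac{\left(-12\right) \left(-2\right)}{3} = -8 + \frac{1}{3} \cdot 24 = -8 + 8 = 0$)
$l{\left(u,v \right)} = 14 + 7 i \sqrt{10}$ ($l{\left(u,v \right)} = 14 + 7 \sqrt{0 - 10} = 14 + 7 \sqrt{-10} = 14 + 7 i \sqrt{10}$)
$\left(\left(1680 - 2275\right) + 3626\right) \left(\left(992 - 429\right) + l{\left(O{\left(-5 \right)},63 \right)}\right) = \left(\left(1680 - 2275\right) + 3626\right) \left(\left(992 - 429\right) + \left(14 + 7 i \sqrt{10}\right)\right) = \left(-595 + 3626\right) \left(563 + \left(14 + 7 i \sqrt{10}\right)\right) = 3031 \left(577 + 7 i \sqrt{10}\right) = 1748887 + 21217 i \sqrt{10}$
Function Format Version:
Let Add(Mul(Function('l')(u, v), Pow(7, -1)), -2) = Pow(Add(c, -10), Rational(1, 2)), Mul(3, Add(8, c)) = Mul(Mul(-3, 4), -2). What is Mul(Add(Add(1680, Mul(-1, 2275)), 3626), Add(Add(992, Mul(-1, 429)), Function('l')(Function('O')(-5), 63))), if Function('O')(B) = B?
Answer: Add(1748887, Mul(21217, I, Pow(10, Rational(1, 2)))) ≈ Add(1.7489e+6, Mul(67094., I))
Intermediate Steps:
c = 0 (c = Add(-8, Mul(Rational(1, 3), Mul(Mul(-3, 4), -2))) = Add(-8, Mul(Rational(1, 3), Mul(-12, -2))) = Add(-8, Mul(Rational(1, 3), 24)) = Add(-8, 8) = 0)
Function('l')(u, v) = Add(14, Mul(7, I, Pow(10, Rational(1, 2)))) (Function('l')(u, v) = Add(14, Mul(7, Pow(Add(0, -10), Rational(1, 2)))) = Add(14, Mul(7, Pow(-10, Rational(1, 2)))) = Add(14, Mul(7, Mul(I, Pow(10, Rational(1, 2))))) = Add(14, Mul(7, I, Pow(10, Rational(1, 2)))))
Mul(Add(Add(1680, Mul(-1, 2275)), 3626), Add(Add(992, Mul(-1, 429)), Function('l')(Function('O')(-5), 63))) = Mul(Add(Add(1680, Mul(-1, 2275)), 3626), Add(Add(992, Mul(-1, 429)), Add(14, Mul(7, I, Pow(10, Rational(1, 2)))))) = Mul(Add(Add(1680, -2275), 3626), Add(Add(992, -429), Add(14, Mul(7, I, Pow(10, Rational(1, 2)))))) = Mul(Add(-595, 3626), Add(563, Add(14, Mul(7, I, Pow(10, Rational(1, 2)))))) = Mul(3031, Add(577, Mul(7, I, Pow(10, Rational(1, 2))))) = Add(1748887, Mul(21217, I, Pow(10, Rational(1, 2))))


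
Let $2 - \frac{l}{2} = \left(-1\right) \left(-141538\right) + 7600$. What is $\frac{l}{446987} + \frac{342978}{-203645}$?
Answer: $- \frac{214048308726}{91026667615} \approx -2.3515$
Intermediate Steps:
$l = -298272$ ($l = 4 - 2 \left(\left(-1\right) \left(-141538\right) + 7600\right) = 4 - 2 \left(141538 + 7600\right) = 4 - 298276 = -298272$)
$\frac{l}{446987} + \frac{342978}{-203645} = - \frac{298272}{446987} + \frac{342978}{-203645} = \left(-298272\right) \frac{1}{446987} + 342978 \left(- \frac{1}{203645}\right) = - \frac{298272}{446987} - \frac{342978}{203645} = - \frac{214048308726}{91026667615}$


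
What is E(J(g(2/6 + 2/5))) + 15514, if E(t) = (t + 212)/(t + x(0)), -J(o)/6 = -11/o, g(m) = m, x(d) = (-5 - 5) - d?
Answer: 620711/40 ≈ 15518.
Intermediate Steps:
x(d) = -10 - d
J(o) = 66/o (J(o) = -(-66)/o = 66/o)
E(t) = (212 + t)/(-10 + t) (E(t) = (t + 212)/(t + (-10 - 1*0)) = (212 + t)/(t + (-10 + 0)) = (212 + t)/(t - 10) = (212 + t)/(-10 + t))
E(J(g(2/6 + 2/5))) + 15514 = (212 + 66/(2/6 + 2/5))/(-10 + 66/(2/6 + 2/5)) + 15514 = (212 + 66/(2*(⅙) + 2*(⅕)))/(-10 + 66/(2*(⅙) + 2*(⅕))) + 15514 = (212 + 66/(⅓ + ⅖))/(-10 + 66/(⅓ + ⅖)) + 15514 = (212 + 66/(11/15))/(-10 + 66/(11/15)) + 15514 = (212 + 66*(15/11))/(-10 + 66*(15/11)) + 15514 = (212 + 90)/(-10 + 90) + 15514 = 302/80 + 15514 = (1/80)*302 + 15514 = 151/40 + 15514 = 620711/40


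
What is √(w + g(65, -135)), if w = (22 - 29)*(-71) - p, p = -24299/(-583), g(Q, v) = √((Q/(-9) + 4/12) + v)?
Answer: √(11510964 + 8427*I*√1277)/159 ≈ 21.34 + 0.27909*I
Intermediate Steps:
g(Q, v) = √(⅓ + v - Q/9) (g(Q, v) = √((Q*(-⅑) + 4*(1/12)) + v) = √((-Q/9 + ⅓) + v) = √((⅓ - Q/9) + v) = √(⅓ + v - Q/9))
p = 2209/53 (p = -24299*(-1/583) = 2209/53 ≈ 41.679)
w = 24132/53 (w = (22 - 29)*(-71) - 1*2209/53 = -7*(-71) - 2209/53 = 497 - 2209/53 = 24132/53 ≈ 455.32)
√(w + g(65, -135)) = √(24132/53 + √(3 - 1*65 + 9*(-135))/3) = √(24132/53 + √(3 - 65 - 1215)/3) = √(24132/53 + √(-1277)/3) = √(24132/53 + (I*√1277)/3) = √(24132/53 + I*√1277/3)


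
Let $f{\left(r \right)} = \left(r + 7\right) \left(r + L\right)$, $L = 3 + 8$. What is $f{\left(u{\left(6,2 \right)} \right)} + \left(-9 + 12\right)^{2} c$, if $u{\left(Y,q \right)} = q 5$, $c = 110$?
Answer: $1347$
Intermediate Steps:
$L = 11$
$u{\left(Y,q \right)} = 5 q$
$f{\left(r \right)} = \left(7 + r\right) \left(11 + r\right)$ ($f{\left(r \right)} = \left(r + 7\right) \left(r + 11\right) = \left(7 + r\right) \left(11 + r\right)$)
$f{\left(u{\left(6,2 \right)} \right)} + \left(-9 + 12\right)^{2} c = \left(77 + \left(5 \cdot 2\right)^{2} + 18 \cdot 5 \cdot 2\right) + \left(-9 + 12\right)^{2} \cdot 110 = \left(77 + 10^{2} + 18 \cdot 10\right) + 3^{2} \cdot 110 = \left(77 + 100 + 180\right) + 9 \cdot 110 = 357 + 990 = 1347$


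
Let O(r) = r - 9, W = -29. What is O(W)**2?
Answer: 1444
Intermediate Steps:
O(r) = -9 + r
O(W)**2 = (-9 - 29)**2 = (-38)**2 = 1444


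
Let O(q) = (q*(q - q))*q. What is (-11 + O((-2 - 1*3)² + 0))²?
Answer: 121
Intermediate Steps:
O(q) = 0 (O(q) = (q*0)*q = 0*q = 0)
(-11 + O((-2 - 1*3)² + 0))² = (-11 + 0)² = (-11)² = 121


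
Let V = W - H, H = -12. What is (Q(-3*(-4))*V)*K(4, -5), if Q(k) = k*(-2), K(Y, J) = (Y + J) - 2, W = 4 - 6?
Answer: 720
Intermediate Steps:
W = -2
K(Y, J) = -2 + J + Y (K(Y, J) = (J + Y) - 2 = -2 + J + Y)
V = 10 (V = -2 - 1*(-12) = -2 + 12 = 10)
Q(k) = -2*k
(Q(-3*(-4))*V)*K(4, -5) = (-(-6)*(-4)*10)*(-2 - 5 + 4) = (-2*12*10)*(-3) = -24*10*(-3) = -240*(-3) = 720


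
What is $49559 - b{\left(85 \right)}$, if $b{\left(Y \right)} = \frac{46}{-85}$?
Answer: $\frac{4212561}{85} \approx 49560.0$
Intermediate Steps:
$b{\left(Y \right)} = - \frac{46}{85}$ ($b{\left(Y \right)} = 46 \left(- \frac{1}{85}\right) = - \frac{46}{85}$)
$49559 - b{\left(85 \right)} = 49559 - - \frac{46}{85} = 49559 + \frac{46}{85} = \frac{4212561}{85}$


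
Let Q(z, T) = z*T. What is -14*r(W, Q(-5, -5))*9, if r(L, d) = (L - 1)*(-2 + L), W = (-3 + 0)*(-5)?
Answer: -22932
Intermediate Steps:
W = 15 (W = -3*(-5) = 15)
Q(z, T) = T*z
r(L, d) = (-1 + L)*(-2 + L)
-14*r(W, Q(-5, -5))*9 = -14*(2 + 15² - 3*15)*9 = -14*(2 + 225 - 45)*9 = -14*182*9 = -2548*9 = -1*22932 = -22932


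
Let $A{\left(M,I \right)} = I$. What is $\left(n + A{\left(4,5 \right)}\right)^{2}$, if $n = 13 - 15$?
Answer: $9$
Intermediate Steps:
$n = -2$ ($n = 13 - 15 = -2$)
$\left(n + A{\left(4,5 \right)}\right)^{2} = \left(-2 + 5\right)^{2} = 3^{2} = 9$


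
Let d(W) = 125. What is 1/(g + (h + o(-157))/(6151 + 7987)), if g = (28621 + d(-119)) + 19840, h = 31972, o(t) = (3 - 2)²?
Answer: 14138/686940841 ≈ 2.0581e-5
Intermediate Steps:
o(t) = 1 (o(t) = 1² = 1)
g = 48586 (g = (28621 + 125) + 19840 = 28746 + 19840 = 48586)
1/(g + (h + o(-157))/(6151 + 7987)) = 1/(48586 + (31972 + 1)/(6151 + 7987)) = 1/(48586 + 31973/14138) = 1/(686940841/14138) = 14138/686940841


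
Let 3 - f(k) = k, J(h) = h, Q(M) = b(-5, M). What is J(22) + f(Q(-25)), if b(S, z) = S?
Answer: 30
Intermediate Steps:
Q(M) = -5
f(k) = 3 - k
J(22) + f(Q(-25)) = 22 + (3 - 1*(-5)) = 22 + (3 + 5) = 22 + 8 = 30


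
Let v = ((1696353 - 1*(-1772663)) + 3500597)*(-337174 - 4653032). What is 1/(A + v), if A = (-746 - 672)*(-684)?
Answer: -1/34779803640366 ≈ -2.8752e-14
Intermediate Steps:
v = -34779804610278 (v = ((1696353 + 1772663) + 3500597)*(-4990206) = (3469016 + 3500597)*(-4990206) = 6969613*(-4990206) = -34779804610278)
A = 969912 (A = -1418*(-684) = 969912)
1/(A + v) = 1/(969912 - 34779804610278) = 1/(-34779803640366) = -1/34779803640366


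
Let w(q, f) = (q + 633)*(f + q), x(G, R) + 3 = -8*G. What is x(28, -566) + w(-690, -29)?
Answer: 40756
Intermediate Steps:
x(G, R) = -3 - 8*G
w(q, f) = (633 + q)*(f + q)
x(28, -566) + w(-690, -29) = (-3 - 8*28) + ((-690)**2 + 633*(-29) + 633*(-690) - 29*(-690)) = (-3 - 224) + (476100 - 18357 - 436770 + 20010) = -227 + 40983 = 40756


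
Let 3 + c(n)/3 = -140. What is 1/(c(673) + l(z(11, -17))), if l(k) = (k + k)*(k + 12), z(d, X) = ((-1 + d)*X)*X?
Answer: 1/16773131 ≈ 5.9619e-8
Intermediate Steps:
c(n) = -429 (c(n) = -9 + 3*(-140) = -9 - 420 = -429)
z(d, X) = X²*(-1 + d) (z(d, X) = (X*(-1 + d))*X = X²*(-1 + d))
l(k) = 2*k*(12 + k) (l(k) = (2*k)*(12 + k) = 2*k*(12 + k))
1/(c(673) + l(z(11, -17))) = 1/(-429 + 2*((-17)²*(-1 + 11))*(12 + (-17)²*(-1 + 11))) = 1/(-429 + 2*(289*10)*(12 + 289*10)) = 1/(-429 + 2*2890*(12 + 2890)) = 1/(-429 + 2*2890*2902) = 1/(-429 + 16773560) = 1/16773131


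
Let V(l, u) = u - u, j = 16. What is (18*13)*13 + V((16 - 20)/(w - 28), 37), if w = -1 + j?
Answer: 3042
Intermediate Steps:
w = 15 (w = -1 + 16 = 15)
V(l, u) = 0
(18*13)*13 + V((16 - 20)/(w - 28), 37) = (18*13)*13 + 0 = 234*13 + 0 = 3042 + 0 = 3042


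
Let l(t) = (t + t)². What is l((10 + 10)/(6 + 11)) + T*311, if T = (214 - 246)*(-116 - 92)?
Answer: 598236224/289 ≈ 2.0700e+6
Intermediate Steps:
l(t) = 4*t² (l(t) = (2*t)² = 4*t²)
T = 6656 (T = -32*(-208) = 6656)
l((10 + 10)/(6 + 11)) + T*311 = 4*((10 + 10)/(6 + 11))² + 6656*311 = 4*(20/17)² + 2070016 = 4*(400/289) + 2070016 = 1600/289 + 2070016 = 598236224/289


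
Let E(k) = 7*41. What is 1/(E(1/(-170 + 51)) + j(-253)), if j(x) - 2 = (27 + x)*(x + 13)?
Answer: 1/54529 ≈ 1.8339e-5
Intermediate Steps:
E(k) = 287
j(x) = 2 + (13 + x)*(27 + x) (j(x) = 2 + (27 + x)*(x + 13) = 2 + (27 + x)*(13 + x) = 2 + (13 + x)*(27 + x))
1/(E(1/(-170 + 51)) + j(-253)) = 1/(287 + (353 + (-253)² + 40*(-253))) = 1/(287 + (353 + 64009 - 10120)) = 1/(287 + 54242) = 1/54529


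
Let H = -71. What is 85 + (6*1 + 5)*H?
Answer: -696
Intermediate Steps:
85 + (6*1 + 5)*H = 85 + (6*1 + 5)*(-71) = 85 + (6 + 5)*(-71) = 85 + 11*(-71) = 85 - 781 = -696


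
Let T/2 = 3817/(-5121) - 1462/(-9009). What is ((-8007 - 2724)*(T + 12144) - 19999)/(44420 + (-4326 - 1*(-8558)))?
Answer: -10604133846635/3958667284 ≈ -2678.7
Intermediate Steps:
T = -1992626/1708707 (T = 2*(3817/(-5121) - 1462/(-9009)) = 2*(3817*(-1/5121) - 1462*(-1/9009)) = 2*(-3817/5121 + 1462/9009) = 2*(-996313/1708707) = -1992626/1708707 ≈ -1.1662)
((-8007 - 2724)*(T + 12144) - 19999)/(44420 + (-4326 - 1*(-8558))) = ((-8007 - 2724)*(-1992626/1708707 + 12144) - 19999)/(44420 + (-4326 - 1*(-8558))) = (-10731*20748545182/1708707 - 19999)/(44420 + (-4326 + 8558)) = (-10602506588002/81367 - 19999)/(44420 + 4232) = -10604133846635/81367/48652 = -10604133846635/81367*1/48652 = -10604133846635/3958667284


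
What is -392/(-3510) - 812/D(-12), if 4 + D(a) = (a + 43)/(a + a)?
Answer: 34226332/222885 ≈ 153.56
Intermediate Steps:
D(a) = -4 + (43 + a)/(2*a) (D(a) = -4 + (a + 43)/(a + a) = -4 + (43 + a)/((2*a)) = -4 + (43 + a)*(1/(2*a)) = -4 + (43 + a)/(2*a))
-392/(-3510) - 812/D(-12) = -392/(-3510) - 812*(-24/(43 - 7*(-12))) = -392*(-1/3510) - 812*(-24/(43 + 84)) = 196/1755 - 812/((½)*(-1/12)*127) = 196/1755 - 812/(-127/24) = 196/1755 - 812*(-24/127) = 196/1755 + 19488/127 = 34226332/222885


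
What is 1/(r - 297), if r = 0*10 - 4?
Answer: -1/301 ≈ -0.0033223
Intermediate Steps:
r = -4 (r = 0 - 4 = -4)
1/(r - 297) = 1/(-4 - 297) = 1/(-301) = -1/301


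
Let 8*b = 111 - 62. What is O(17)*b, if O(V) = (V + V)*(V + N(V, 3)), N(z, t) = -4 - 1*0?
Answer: 10829/4 ≈ 2707.3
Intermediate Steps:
N(z, t) = -4 (N(z, t) = -4 + 0 = -4)
b = 49/8 (b = (111 - 62)/8 = (1/8)*49 = 49/8 ≈ 6.1250)
O(V) = 2*V*(-4 + V) (O(V) = (V + V)*(V - 4) = (2*V)*(-4 + V) = 2*V*(-4 + V))
O(17)*b = (2*17*(-4 + 17))*(49/8) = (2*17*13)*(49/8) = 442*(49/8) = 10829/4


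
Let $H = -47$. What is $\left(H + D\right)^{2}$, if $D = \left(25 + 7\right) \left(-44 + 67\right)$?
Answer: $474721$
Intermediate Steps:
$D = 736$ ($D = 32 \cdot 23 = 736$)
$\left(H + D\right)^{2} = \left(-47 + 736\right)^{2} = 689^{2} = 474721$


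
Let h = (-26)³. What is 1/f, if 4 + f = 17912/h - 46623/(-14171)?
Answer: -31133687/53832886 ≈ -0.57834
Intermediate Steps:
h = -17576
f = -53832886/31133687 (f = -4 + (17912/(-17576) - 46623/(-14171)) = -4 + (17912*(-1/17576) - 46623*(-1/14171)) = -4 + (-2239/2197 + 46623/14171) = -4 + 70701862/31133687 = -53832886/31133687 ≈ -1.7291)
1/f = 1/(-53832886/31133687) = -31133687/53832886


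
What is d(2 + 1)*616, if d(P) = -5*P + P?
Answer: -7392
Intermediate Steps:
d(P) = -4*P
d(2 + 1)*616 = -4*(2 + 1)*616 = -4*3*616 = -12*616 = -7392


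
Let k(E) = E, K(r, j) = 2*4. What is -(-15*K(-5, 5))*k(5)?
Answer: 600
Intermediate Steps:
K(r, j) = 8
-(-15*K(-5, 5))*k(5) = -(-15*8)*5 = -(-120)*5 = -1*(-600) = 600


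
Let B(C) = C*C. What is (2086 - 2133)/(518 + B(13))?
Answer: -47/687 ≈ -0.068413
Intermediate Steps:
B(C) = C²
(2086 - 2133)/(518 + B(13)) = (2086 - 2133)/(518 + 13²) = -47/(518 + 169) = -47/687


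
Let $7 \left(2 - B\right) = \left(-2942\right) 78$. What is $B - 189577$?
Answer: $- \frac{1097549}{7} \approx -1.5679 \cdot 10^{5}$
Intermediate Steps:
$B = \frac{229490}{7}$ ($B = 2 - \frac{\left(-2942\right) 78}{7} = 2 - - \frac{229476}{7} = 2 + \frac{229476}{7} = \frac{229490}{7} \approx 32784.0$)
$B - 189577 = \frac{229490}{7} - 189577 = - \frac{1097549}{7}$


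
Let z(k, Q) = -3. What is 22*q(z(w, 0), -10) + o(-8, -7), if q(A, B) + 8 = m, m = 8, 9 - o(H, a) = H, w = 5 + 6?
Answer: 17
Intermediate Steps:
w = 11
o(H, a) = 9 - H
q(A, B) = 0 (q(A, B) = -8 + 8 = 0)
22*q(z(w, 0), -10) + o(-8, -7) = 22*0 + (9 - 1*(-8)) = 0 + (9 + 8) = 0 + 17 = 17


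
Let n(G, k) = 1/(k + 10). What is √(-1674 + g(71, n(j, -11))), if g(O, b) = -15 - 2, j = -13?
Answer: I*√1691 ≈ 41.122*I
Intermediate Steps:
n(G, k) = 1/(10 + k)
g(O, b) = -17
√(-1674 + g(71, n(j, -11))) = √(-1674 - 17) = √(-1691) = I*√1691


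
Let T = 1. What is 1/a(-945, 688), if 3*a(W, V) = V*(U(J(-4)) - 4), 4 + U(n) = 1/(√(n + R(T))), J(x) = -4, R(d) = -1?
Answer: -5/9202 + I*√5/73616 ≈ -0.00054336 + 3.0375e-5*I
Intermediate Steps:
U(n) = -4 + (-1 + n)^(-½) (U(n) = -4 + 1/(√(n - 1)) = -4 + 1/(√(-1 + n)) = -4 + (-1 + n)^(-½))
a(W, V) = V*(-8 - I*√5/5)/3 (a(W, V) = (V*((-4 + (-1 - 4)^(-½)) - 4))/3 = (V*((-4 + (-5)^(-½)) - 4))/3 = (V*((-4 - I*√5/5) - 4))/3 = (V*(-8 - I*√5/5))/3 = V*(-8 - I*√5/5)/3)
1/a(-945, 688) = 1/(-1/15*688*(40 + I*√5)) = 1/(-5504/3 - 688*I*√5/15)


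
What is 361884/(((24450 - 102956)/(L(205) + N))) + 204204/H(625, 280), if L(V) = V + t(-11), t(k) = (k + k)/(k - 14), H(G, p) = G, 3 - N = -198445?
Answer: -22457503352238/24533125 ≈ -9.1540e+5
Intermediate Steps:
N = 198448 (N = 3 - 1*(-198445) = 3 + 198445 = 198448)
t(k) = 2*k/(-14 + k) (t(k) = (2*k)/(-14 + k) = 2*k/(-14 + k))
L(V) = 22/25 + V (L(V) = V + 2*(-11)/(-14 - 11) = V + 2*(-11)/(-25) = V + 2*(-11)*(-1/25) = V + 22/25 = 22/25 + V)
361884/(((24450 - 102956)/(L(205) + N))) + 204204/H(625, 280) = 361884/(((24450 - 102956)/((22/25 + 205) + 198448))) + 204204/625 = 361884/((-78506/(5147/25 + 198448))) + 204204*(1/625) = 361884/((-78506/4966347/25)) + 204204/625 = 361884/((-78506*25/4966347)) + 204204/625 = 361884/(-1962650/4966347) + 204204/625 = 361884*(-4966347/1962650) + 204204/625 = -898620758874/981325 + 204204/625 = -22457503352238/24533125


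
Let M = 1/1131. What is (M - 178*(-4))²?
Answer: 648464604529/1279161 ≈ 5.0695e+5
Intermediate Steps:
M = 1/1131 ≈ 0.00088417
(M - 178*(-4))² = (1/1131 - 178*(-4))² = (1/1131 + 712)² = (805273/1131)² = 648464604529/1279161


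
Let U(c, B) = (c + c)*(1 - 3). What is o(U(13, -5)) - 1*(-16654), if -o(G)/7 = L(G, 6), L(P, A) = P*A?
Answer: 18838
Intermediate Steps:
L(P, A) = A*P
U(c, B) = -4*c (U(c, B) = (2*c)*(-2) = -4*c)
o(G) = -42*G
o(U(13, -5)) - 1*(-16654) = -(-168)*13 - 1*(-16654) = -42*(-52) + 16654 = 2184 + 16654 = 18838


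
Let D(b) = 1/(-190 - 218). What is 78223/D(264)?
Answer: -31914984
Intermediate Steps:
D(b) = -1/408 (D(b) = 1/(-408) = -1/408)
78223/D(264) = 78223/(-1/408) = 78223*(-408) = -31914984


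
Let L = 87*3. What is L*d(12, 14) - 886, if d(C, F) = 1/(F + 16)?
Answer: -8773/10 ≈ -877.30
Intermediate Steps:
L = 261
d(C, F) = 1/(16 + F)
L*d(12, 14) - 886 = 261/(16 + 14) - 886 = 261/30 - 886 = 261*(1/30) - 886 = 87/10 - 886 = -8773/10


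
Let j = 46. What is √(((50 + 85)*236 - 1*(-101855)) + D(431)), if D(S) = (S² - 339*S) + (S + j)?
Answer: 6*√4829 ≈ 416.95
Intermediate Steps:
D(S) = 46 + S² - 338*S (D(S) = (S² - 339*S) + (S + 46) = (S² - 339*S) + (46 + S) = 46 + S² - 338*S)
√(((50 + 85)*236 - 1*(-101855)) + D(431)) = √(((50 + 85)*236 - 1*(-101855)) + (46 + 431² - 338*431)) = √((135*236 + 101855) + (46 + 185761 - 145678)) = √((31860 + 101855) + 40129) = √(133715 + 40129) = √173844 = 6*√4829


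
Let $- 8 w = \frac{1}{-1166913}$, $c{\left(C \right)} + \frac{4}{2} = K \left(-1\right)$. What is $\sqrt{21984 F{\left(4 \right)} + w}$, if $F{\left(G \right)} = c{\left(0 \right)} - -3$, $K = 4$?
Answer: $\frac{i \sqrt{159654954214806798}}{1555884} \approx 256.81 i$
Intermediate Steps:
$c{\left(C \right)} = -6$ ($c{\left(C \right)} = -2 + 4 \left(-1\right) = -2 - 4 = -6$)
$w = \frac{1}{9335304}$ ($w = - \frac{1}{8 \left(-1166913\right)} = \left(- \frac{1}{8}\right) \left(- \frac{1}{1166913}\right) = \frac{1}{9335304} \approx 1.0712 \cdot 10^{-7}$)
$F{\left(G \right)} = -3$ ($F{\left(G \right)} = -6 - -3 = -6 + 3 = -3$)
$\sqrt{21984 F{\left(4 \right)} + w} = \sqrt{21984 \left(-3\right) + \frac{1}{9335304}} = \sqrt{-65952 + \frac{1}{9335304}} = \sqrt{- \frac{615681969407}{9335304}} = \frac{i \sqrt{159654954214806798}}{1555884}$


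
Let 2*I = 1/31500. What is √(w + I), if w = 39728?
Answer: √175200480070/2100 ≈ 199.32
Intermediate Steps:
I = 1/63000 (I = (½)/31500 = (½)*(1/31500) = 1/63000 ≈ 1.5873e-5)
√(w + I) = √(39728 + 1/63000) = √(2502864001/63000) = √175200480070/2100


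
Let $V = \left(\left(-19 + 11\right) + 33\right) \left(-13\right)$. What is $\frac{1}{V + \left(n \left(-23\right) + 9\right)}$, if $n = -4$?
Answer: $- \frac{1}{224} \approx -0.0044643$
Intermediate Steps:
$V = -325$ ($V = \left(-8 + 33\right) \left(-13\right) = 25 \left(-13\right) = -325$)
$\frac{1}{V + \left(n \left(-23\right) + 9\right)} = \frac{1}{-325 + \left(\left(-4\right) \left(-23\right) + 9\right)} = \frac{1}{-325 + \left(92 + 9\right)} = \frac{1}{-325 + 101} = \frac{1}{-224} = - \frac{1}{224}$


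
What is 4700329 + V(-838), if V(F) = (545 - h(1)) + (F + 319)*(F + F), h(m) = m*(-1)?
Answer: 5570719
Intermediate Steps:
h(m) = -m
V(F) = 546 + 2*F*(319 + F) (V(F) = (545 - (-1)) + (F + 319)*(F + F) = (545 - 1*(-1)) + (319 + F)*(2*F) = (545 + 1) + 2*F*(319 + F) = 546 + 2*F*(319 + F))
4700329 + V(-838) = 4700329 + (546 + 2*(-838)**2 + 638*(-838)) = 4700329 + (546 + 2*702244 - 534644) = 4700329 + (546 + 1404488 - 534644) = 4700329 + 870390 = 5570719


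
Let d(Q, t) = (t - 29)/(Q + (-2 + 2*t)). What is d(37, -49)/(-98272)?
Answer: -13/1031856 ≈ -1.2599e-5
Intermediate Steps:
d(Q, t) = (-29 + t)/(-2 + Q + 2*t)
d(37, -49)/(-98272) = ((-29 - 49)/(-2 + 37 + 2*(-49)))/(-98272) = (-78/(-2 + 37 - 98))*(-1/98272) = (-78/(-63))*(-1/98272) = -1/63*(-78)*(-1/98272) = (26/21)*(-1/98272) = -13/1031856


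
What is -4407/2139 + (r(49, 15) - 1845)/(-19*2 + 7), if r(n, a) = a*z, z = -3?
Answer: 42001/713 ≈ 58.907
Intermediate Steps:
r(n, a) = -3*a (r(n, a) = a*(-3) = -3*a)
-4407/2139 + (r(49, 15) - 1845)/(-19*2 + 7) = -4407/2139 + (-3*15 - 1845)/(-19*2 + 7) = -4407*1/2139 + (-45 - 1845)/(-38 + 7) = -1469/713 - 1890/(-31) = -1469/713 - 1890*(-1/31) = -1469/713 + 1890/31 = 42001/713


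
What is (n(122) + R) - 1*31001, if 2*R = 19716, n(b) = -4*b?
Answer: -21631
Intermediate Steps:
R = 9858 (R = (½)*19716 = 9858)
(n(122) + R) - 1*31001 = (-4*122 + 9858) - 1*31001 = (-488 + 9858) - 31001 = 9370 - 31001 = -21631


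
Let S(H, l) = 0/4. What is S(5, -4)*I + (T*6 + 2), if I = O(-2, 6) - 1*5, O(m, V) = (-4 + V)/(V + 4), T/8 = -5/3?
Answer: -78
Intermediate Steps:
S(H, l) = 0 (S(H, l) = 0*(¼) = 0)
T = -40/3 (T = 8*(-5/3) = -40/3 ≈ -13.333)
O(m, V) = (-4 + V)/(4 + V)
I = -24/5 (I = (-4 + 6)/(4 + 6) - 1*5 = 2/10 - 5 = (⅒)*2 - 5 = ⅕ - 5 = -24/5 ≈ -4.8000)
S(5, -4)*I + (T*6 + 2) = 0*(-24/5) + (-40/3*6 + 2) = 0 + (-80 + 2) = 0 - 78 = -78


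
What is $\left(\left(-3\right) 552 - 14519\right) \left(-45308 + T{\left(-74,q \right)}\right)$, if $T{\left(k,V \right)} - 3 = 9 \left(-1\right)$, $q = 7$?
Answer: $732953950$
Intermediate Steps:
$T{\left(k,V \right)} = -6$ ($T{\left(k,V \right)} = 3 + 9 \left(-1\right) = 3 - 9 = -6$)
$\left(\left(-3\right) 552 - 14519\right) \left(-45308 + T{\left(-74,q \right)}\right) = \left(\left(-3\right) 552 - 14519\right) \left(-45308 - 6\right) = \left(-1656 - 14519\right) \left(-45314\right) = \left(-16175\right) \left(-45314\right) = 732953950$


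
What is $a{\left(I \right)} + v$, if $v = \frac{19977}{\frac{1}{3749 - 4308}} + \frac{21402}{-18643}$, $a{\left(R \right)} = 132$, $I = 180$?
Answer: $- \frac{208186607475}{18643} \approx -1.1167 \cdot 10^{7}$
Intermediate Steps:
$v = - \frac{208189068351}{18643}$ ($v = \frac{19977}{\frac{1}{-559}} + 21402 \left(- \frac{1}{18643}\right) = \frac{19977}{- \frac{1}{559}} - \frac{21402}{18643} = 19977 \left(-559\right) - \frac{21402}{18643} = -11167143 - \frac{21402}{18643} = - \frac{208189068351}{18643} \approx -1.1167 \cdot 10^{7}$)
$a{\left(I \right)} + v = 132 - \frac{208189068351}{18643} = - \frac{208186607475}{18643}$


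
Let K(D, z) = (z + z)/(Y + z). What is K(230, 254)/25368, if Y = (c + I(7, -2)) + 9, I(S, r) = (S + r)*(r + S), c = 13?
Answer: 127/1908942 ≈ 6.6529e-5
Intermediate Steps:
I(S, r) = (S + r)² (I(S, r) = (S + r)*(S + r) = (S + r)²)
Y = 47 (Y = (13 + (7 - 2)²) + 9 = (13 + 5²) + 9 = (13 + 25) + 9 = 38 + 9 = 47)
K(D, z) = 2*z/(47 + z) (K(D, z) = (z + z)/(47 + z) = (2*z)/(47 + z) = 2*z/(47 + z))
K(230, 254)/25368 = (2*254/(47 + 254))/25368 = (2*254/301)*(1/25368) = (2*254*(1/301))*(1/25368) = (508/301)*(1/25368) = 127/1908942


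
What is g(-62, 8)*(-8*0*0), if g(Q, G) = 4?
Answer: 0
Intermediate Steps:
g(-62, 8)*(-8*0*0) = 4*(-8*0*0) = 4*(0*0) = 4*0 = 0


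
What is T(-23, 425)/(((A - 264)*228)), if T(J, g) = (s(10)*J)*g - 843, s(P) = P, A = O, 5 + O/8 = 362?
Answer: -98593/590976 ≈ -0.16683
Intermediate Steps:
O = 2856 (O = -40 + 8*362 = -40 + 2896 = 2856)
A = 2856
T(J, g) = -843 + 10*J*g (T(J, g) = (10*J)*g - 843 = 10*J*g - 843 = -843 + 10*J*g)
T(-23, 425)/(((A - 264)*228)) = (-843 + 10*(-23)*425)/(((2856 - 264)*228)) = (-843 - 97750)/((2592*228)) = -98593/590976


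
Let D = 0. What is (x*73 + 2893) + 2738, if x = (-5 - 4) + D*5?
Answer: 4974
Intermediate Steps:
x = -9 (x = (-5 - 4) + 0*5 = -9 + 0 = -9)
(x*73 + 2893) + 2738 = (-9*73 + 2893) + 2738 = (-657 + 2893) + 2738 = 2236 + 2738 = 4974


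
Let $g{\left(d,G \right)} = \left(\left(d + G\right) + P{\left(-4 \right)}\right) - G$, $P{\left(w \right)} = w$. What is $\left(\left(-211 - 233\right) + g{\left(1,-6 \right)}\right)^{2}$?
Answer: $199809$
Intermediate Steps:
$g{\left(d,G \right)} = -4 + d$ ($g{\left(d,G \right)} = \left(\left(d + G\right) - 4\right) - G = \left(\left(G + d\right) - 4\right) - G = \left(-4 + G + d\right) - G = -4 + d$)
$\left(\left(-211 - 233\right) + g{\left(1,-6 \right)}\right)^{2} = \left(\left(-211 - 233\right) + \left(-4 + 1\right)\right)^{2} = \left(\left(-211 - 233\right) - 3\right)^{2} = \left(-444 - 3\right)^{2} = \left(-447\right)^{2} = 199809$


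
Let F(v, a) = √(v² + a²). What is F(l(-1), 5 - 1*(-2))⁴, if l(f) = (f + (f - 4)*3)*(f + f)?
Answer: 1151329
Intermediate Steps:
l(f) = 2*f*(-12 + 4*f) (l(f) = (f + (-4 + f)*3)*(2*f) = (f + (-12 + 3*f))*(2*f) = (-12 + 4*f)*(2*f) = 2*f*(-12 + 4*f))
F(v, a) = √(a² + v²)
F(l(-1), 5 - 1*(-2))⁴ = (√((5 - 1*(-2))² + (8*(-1)*(-3 - 1))²))⁴ = (√((5 + 2)² + (8*(-1)*(-4))²))⁴ = (√(7² + 32²))⁴ = (√(49 + 1024))⁴ = (√1073)⁴ = 1151329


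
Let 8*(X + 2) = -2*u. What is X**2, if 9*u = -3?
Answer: 529/144 ≈ 3.6736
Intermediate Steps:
u = -1/3 (u = (1/9)*(-3) = -1/3 ≈ -0.33333)
X = -23/12 (X = -2 + (-2*(-1/3))/8 = -2 + (1/8)*(2/3) = -2 + 1/12 = -23/12 ≈ -1.9167)
X**2 = (-23/12)**2 = 529/144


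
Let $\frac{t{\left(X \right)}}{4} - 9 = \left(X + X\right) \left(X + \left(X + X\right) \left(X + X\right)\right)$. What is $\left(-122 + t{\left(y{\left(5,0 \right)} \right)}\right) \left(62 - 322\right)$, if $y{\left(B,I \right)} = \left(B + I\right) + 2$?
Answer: $-2933320$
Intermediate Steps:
$y{\left(B,I \right)} = 2 + B + I$
$t{\left(X \right)} = 36 + 8 X \left(X + 4 X^{2}\right)$ ($t{\left(X \right)} = 36 + 4 \left(X + X\right) \left(X + \left(X + X\right) \left(X + X\right)\right) = 36 + 4 \cdot 2 X \left(X + 2 X 2 X\right) = 36 + 4 \cdot 2 X \left(X + 4 X^{2}\right) = 36 + 8 X \left(X + 4 X^{2}\right)$)
$\left(-122 + t{\left(y{\left(5,0 \right)} \right)}\right) \left(62 - 322\right) = \left(-122 + \left(36 + 8 \left(2 + 5 + 0\right)^{2} + 32 \left(2 + 5 + 0\right)^{3}\right)\right) \left(62 - 322\right) = \left(-122 + \left(36 + 8 \cdot 7^{2} + 32 \cdot 7^{3}\right)\right) \left(-260\right) = \left(-122 + \left(36 + 8 \cdot 49 + 32 \cdot 343\right)\right) \left(-260\right) = \left(-122 + \left(36 + 392 + 10976\right)\right) \left(-260\right) = \left(-122 + 11404\right) \left(-260\right) = 11282 \left(-260\right) = -2933320$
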